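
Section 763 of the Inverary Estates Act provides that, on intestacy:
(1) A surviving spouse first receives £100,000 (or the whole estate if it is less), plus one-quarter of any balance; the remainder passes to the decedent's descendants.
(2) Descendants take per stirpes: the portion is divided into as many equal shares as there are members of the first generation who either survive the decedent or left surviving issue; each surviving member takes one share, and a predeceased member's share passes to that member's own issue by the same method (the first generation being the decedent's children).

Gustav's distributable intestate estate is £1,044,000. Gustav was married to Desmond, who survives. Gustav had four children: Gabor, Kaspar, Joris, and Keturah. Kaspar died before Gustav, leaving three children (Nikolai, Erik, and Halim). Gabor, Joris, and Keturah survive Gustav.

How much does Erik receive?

Desmond first takes £100,000, leaving a balance of £944,000. Desmond then takes one-quarter of the balance (£236,000), for a total of £336,000. The remaining £708,000 passes to the descendants.
The descendants' portion (£708,000) is divided into 4 shares of £177,000: Gabor, Joris, and Keturah each take £177,000; Kaspar's £177,000 share passes to Kaspar's issue.
Kaspar's share (£177,000) is divided into 3 shares of £59,000: Nikolai, Erik, and Halim each take £59,000.

Erik receives £59,000.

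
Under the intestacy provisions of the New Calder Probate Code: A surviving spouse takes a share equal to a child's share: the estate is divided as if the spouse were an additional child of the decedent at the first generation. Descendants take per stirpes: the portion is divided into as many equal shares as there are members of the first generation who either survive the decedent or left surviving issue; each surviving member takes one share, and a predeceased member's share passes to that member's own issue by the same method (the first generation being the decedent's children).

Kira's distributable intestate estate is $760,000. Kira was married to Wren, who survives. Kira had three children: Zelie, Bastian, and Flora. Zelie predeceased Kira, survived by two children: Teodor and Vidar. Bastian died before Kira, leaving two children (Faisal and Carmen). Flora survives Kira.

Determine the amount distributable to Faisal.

The spouse counts as an additional share at the children's level, so there are 4 primary shares of $190,000. Wren takes one such share ($190,000).
The children's combined portion ($570,000) is divided into 3 shares of $190,000: Flora takes $190,000; Zelie's $190,000 share passes to Zelie's issue; Bastian's $190,000 share passes to Bastian's issue.
Zelie's share ($190,000) is divided into 2 shares of $95,000: Teodor and Vidar each take $95,000.
Bastian's share ($190,000) is divided into 2 shares of $95,000: Faisal and Carmen each take $95,000.

Faisal receives $95,000.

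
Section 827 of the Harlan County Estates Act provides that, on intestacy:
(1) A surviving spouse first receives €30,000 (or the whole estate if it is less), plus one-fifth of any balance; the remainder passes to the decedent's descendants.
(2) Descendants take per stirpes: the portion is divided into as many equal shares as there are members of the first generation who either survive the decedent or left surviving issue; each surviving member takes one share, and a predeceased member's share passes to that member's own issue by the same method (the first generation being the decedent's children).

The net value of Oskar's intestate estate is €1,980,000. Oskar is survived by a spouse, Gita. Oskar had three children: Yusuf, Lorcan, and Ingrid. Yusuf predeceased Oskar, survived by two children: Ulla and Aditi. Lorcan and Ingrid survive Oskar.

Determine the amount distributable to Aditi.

Aditi receives €260,000.

Gita first takes €30,000, leaving a balance of €1,950,000. Gita then takes one-fifth of the balance (€390,000), for a total of €420,000. The remaining €1,560,000 passes to the descendants.
The descendants' portion (€1,560,000) is divided into 3 shares of €520,000: Lorcan and Ingrid each take €520,000; Yusuf's €520,000 share passes to Yusuf's issue.
Yusuf's share (€520,000) is divided into 2 shares of €260,000: Ulla and Aditi each take €260,000.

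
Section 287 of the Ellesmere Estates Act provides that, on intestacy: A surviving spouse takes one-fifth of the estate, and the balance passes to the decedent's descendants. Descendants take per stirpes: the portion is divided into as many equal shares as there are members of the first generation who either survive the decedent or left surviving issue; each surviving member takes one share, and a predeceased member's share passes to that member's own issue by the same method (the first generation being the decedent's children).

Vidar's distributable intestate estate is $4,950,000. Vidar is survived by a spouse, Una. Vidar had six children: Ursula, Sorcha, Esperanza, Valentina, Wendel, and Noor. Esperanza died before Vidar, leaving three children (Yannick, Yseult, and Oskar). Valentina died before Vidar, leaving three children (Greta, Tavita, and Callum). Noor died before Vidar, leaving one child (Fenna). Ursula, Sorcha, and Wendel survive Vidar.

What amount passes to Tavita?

Una takes one-fifth of $4,950,000 = $990,000. The remaining $3,960,000 passes to the descendants.
The descendants' portion ($3,960,000) is divided into 6 shares of $660,000: Ursula, Sorcha, and Wendel each take $660,000; Esperanza's $660,000 share passes to Esperanza's issue; Valentina's $660,000 share passes to Valentina's issue; Noor's $660,000 share passes to Noor's issue.
Esperanza's share ($660,000) is divided into 3 shares of $220,000: Yannick, Yseult, and Oskar each take $220,000.
Valentina's share ($660,000) is divided into 3 shares of $220,000: Greta, Tavita, and Callum each take $220,000.
Noor's share ($660,000) passes entirely to Fenna.

Tavita receives $220,000.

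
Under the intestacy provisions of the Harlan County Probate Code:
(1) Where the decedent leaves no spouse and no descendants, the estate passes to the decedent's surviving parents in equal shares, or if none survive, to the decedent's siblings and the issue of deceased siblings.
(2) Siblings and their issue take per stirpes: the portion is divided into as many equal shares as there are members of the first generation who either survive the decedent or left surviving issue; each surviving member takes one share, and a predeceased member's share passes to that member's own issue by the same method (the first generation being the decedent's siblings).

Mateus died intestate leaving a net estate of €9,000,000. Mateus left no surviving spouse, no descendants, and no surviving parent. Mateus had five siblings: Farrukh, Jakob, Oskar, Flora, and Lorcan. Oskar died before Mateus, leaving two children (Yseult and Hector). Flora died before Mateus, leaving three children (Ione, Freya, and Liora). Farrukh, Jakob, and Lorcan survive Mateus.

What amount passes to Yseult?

Yseult receives €900,000.

The entire €9,000,000 passes to the siblings and their issue.
That amount (€9,000,000) is divided into 5 shares of €1,800,000: Farrukh, Jakob, and Lorcan each take €1,800,000; Oskar's €1,800,000 share passes to Oskar's issue; Flora's €1,800,000 share passes to Flora's issue.
Oskar's share (€1,800,000) is divided into 2 shares of €900,000: Yseult and Hector each take €900,000.
Flora's share (€1,800,000) is divided into 3 shares of €600,000: Ione, Freya, and Liora each take €600,000.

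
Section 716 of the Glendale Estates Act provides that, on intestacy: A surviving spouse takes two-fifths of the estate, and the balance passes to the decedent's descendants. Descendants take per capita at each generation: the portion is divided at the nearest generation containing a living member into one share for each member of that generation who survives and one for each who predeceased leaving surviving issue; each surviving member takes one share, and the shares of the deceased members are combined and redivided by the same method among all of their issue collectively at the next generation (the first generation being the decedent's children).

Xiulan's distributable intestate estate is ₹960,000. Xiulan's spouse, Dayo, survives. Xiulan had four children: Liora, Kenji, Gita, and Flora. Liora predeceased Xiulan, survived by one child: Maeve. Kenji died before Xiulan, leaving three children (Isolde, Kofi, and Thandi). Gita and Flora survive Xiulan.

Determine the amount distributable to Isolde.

Dayo takes two-fifths of ₹960,000 = ₹384,000. The remaining ₹576,000 passes to the descendants.
The descendants' portion (₹576,000) is divided at the children's generation into 4 shares of ₹144,000. Gita and Flora each take ₹144,000. The 2 shares of the deceased (Liora and Kenji) are combined into a pool of ₹288,000.
That pool (₹288,000) is divided at the grandchildren's generation equally among Maeve, Isolde, Kofi, and Thandi: ₹72,000 each.

Isolde receives ₹72,000.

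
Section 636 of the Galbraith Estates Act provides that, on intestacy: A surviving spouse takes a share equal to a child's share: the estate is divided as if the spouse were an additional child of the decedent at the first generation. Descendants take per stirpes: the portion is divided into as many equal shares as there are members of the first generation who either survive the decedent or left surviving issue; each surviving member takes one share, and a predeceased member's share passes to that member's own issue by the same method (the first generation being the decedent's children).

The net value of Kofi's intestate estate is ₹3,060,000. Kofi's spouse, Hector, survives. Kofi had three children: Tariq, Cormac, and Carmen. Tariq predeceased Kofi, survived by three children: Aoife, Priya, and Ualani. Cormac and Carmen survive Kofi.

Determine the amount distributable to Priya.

The spouse counts as an additional share at the children's level, so there are 4 primary shares of ₹765,000. Hector takes one such share (₹765,000).
The children's combined portion (₹2,295,000) is divided into 3 shares of ₹765,000: Cormac and Carmen each take ₹765,000; Tariq's ₹765,000 share passes to Tariq's issue.
Tariq's share (₹765,000) is divided into 3 shares of ₹255,000: Aoife, Priya, and Ualani each take ₹255,000.

Priya receives ₹255,000.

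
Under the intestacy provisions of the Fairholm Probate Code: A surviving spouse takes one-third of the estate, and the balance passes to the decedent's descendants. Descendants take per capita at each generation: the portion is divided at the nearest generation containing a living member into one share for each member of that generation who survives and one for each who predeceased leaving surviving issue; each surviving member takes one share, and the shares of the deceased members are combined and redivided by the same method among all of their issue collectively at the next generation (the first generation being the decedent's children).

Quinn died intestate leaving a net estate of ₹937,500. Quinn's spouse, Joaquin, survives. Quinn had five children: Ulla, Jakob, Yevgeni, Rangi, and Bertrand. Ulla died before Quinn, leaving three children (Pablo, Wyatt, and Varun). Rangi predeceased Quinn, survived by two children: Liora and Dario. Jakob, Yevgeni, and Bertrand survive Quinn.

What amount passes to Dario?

Dario receives ₹50,000.

Joaquin takes one-third of ₹937,500 = ₹312,500. The remaining ₹625,000 passes to the descendants.
The descendants' portion (₹625,000) is divided at the children's generation into 5 shares of ₹125,000. Jakob, Yevgeni, and Bertrand each take ₹125,000. The 2 shares of the deceased (Ulla and Rangi) are combined into a pool of ₹250,000.
That pool (₹250,000) is divided at the grandchildren's generation equally among Pablo, Wyatt, Varun, Liora, and Dario: ₹50,000 each.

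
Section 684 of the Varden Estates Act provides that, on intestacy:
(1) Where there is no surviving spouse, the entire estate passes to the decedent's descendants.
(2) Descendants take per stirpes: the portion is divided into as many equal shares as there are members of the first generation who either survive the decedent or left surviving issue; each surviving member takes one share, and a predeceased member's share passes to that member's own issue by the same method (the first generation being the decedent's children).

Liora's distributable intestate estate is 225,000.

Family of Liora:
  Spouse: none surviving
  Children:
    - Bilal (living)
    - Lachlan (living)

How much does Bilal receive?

Bilal receives 112,500.

The entire 225,000 passes to the descendants.
That amount (225,000) is divided into 2 shares of 112,500: Bilal and Lachlan each take 112,500.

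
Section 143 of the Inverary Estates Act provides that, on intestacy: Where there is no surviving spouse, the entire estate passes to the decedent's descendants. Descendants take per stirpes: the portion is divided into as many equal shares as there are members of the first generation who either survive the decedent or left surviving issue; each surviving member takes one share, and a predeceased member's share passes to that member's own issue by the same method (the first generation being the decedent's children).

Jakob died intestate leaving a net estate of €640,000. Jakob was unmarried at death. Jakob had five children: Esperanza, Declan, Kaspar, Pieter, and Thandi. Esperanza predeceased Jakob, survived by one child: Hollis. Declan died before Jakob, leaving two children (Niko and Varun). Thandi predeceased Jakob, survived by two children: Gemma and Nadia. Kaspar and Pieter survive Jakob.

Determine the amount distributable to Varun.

Varun receives €64,000.

The entire €640,000 passes to the descendants.
That amount (€640,000) is divided into 5 shares of €128,000: Kaspar and Pieter each take €128,000; Esperanza's €128,000 share passes to Esperanza's issue; Declan's €128,000 share passes to Declan's issue; Thandi's €128,000 share passes to Thandi's issue.
Esperanza's share (€128,000) passes entirely to Hollis.
Declan's share (€128,000) is divided into 2 shares of €64,000: Niko and Varun each take €64,000.
Thandi's share (€128,000) is divided into 2 shares of €64,000: Gemma and Nadia each take €64,000.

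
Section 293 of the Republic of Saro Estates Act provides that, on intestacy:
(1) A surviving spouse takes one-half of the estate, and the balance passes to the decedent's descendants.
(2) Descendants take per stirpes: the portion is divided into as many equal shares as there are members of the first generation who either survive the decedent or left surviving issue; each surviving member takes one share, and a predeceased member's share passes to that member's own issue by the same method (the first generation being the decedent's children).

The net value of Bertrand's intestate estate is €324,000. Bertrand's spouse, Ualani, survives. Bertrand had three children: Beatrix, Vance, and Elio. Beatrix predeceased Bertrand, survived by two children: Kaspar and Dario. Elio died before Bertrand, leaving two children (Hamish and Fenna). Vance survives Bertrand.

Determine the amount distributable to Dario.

Dario receives €27,000.

Ualani takes one-half of €324,000 = €162,000. The remaining €162,000 passes to the descendants.
The descendants' portion (€162,000) is divided into 3 shares of €54,000: Vance takes €54,000; Beatrix's €54,000 share passes to Beatrix's issue; Elio's €54,000 share passes to Elio's issue.
Beatrix's share (€54,000) is divided into 2 shares of €27,000: Kaspar and Dario each take €27,000.
Elio's share (€54,000) is divided into 2 shares of €27,000: Hamish and Fenna each take €27,000.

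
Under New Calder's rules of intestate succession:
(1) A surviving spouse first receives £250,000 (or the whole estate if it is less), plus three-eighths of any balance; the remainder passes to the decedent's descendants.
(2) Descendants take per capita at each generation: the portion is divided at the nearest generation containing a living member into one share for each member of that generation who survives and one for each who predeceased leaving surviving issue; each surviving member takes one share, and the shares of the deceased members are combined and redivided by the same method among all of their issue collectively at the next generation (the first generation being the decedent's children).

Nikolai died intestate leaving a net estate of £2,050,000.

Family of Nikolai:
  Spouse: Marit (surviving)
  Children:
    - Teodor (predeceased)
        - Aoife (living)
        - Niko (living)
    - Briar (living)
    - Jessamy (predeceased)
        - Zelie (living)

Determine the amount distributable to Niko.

Marit first takes £250,000, leaving a balance of £1,800,000. Marit then takes three-eighths of the balance (£675,000), for a total of £925,000. The remaining £1,125,000 passes to the descendants.
The descendants' portion (£1,125,000) is divided at the children's generation into 3 shares of £375,000. Briar takes £375,000. The 2 shares of the deceased (Teodor and Jessamy) are combined into a pool of £750,000.
That pool (£750,000) is divided at the grandchildren's generation equally among Aoife, Niko, and Zelie: £250,000 each.

Niko receives £250,000.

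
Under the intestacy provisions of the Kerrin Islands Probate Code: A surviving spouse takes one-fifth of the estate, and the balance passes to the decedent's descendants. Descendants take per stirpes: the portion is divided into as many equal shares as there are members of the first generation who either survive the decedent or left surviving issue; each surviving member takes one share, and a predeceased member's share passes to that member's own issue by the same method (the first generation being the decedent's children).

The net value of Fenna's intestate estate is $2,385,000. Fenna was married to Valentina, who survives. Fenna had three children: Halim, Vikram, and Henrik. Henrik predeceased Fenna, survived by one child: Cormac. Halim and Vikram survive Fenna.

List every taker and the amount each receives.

Valentina: $477,000; Halim: $636,000; Vikram: $636,000; Cormac: $636,000

Valentina takes one-fifth of $2,385,000 = $477,000. The remaining $1,908,000 passes to the descendants.
The descendants' portion ($1,908,000) is divided into 3 shares of $636,000: Halim and Vikram each take $636,000; Henrik's $636,000 share passes to Henrik's issue.
Henrik's share ($636,000) passes entirely to Cormac.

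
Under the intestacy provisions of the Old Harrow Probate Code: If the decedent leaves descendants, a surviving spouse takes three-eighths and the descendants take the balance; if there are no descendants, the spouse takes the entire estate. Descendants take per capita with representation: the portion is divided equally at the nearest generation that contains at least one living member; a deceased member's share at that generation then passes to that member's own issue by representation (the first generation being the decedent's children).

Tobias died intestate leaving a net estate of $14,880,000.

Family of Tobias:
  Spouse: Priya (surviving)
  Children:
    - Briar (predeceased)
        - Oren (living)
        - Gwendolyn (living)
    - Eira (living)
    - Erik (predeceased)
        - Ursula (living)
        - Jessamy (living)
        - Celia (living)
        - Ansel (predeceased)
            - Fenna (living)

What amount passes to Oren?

Oren receives $1,550,000.

Priya takes three-eighths of $14,880,000 = $5,580,000. The remaining $9,300,000 passes to the descendants.
The descendants' portion ($9,300,000) is divided into 3 shares of $3,100,000: Eira takes $3,100,000; Briar's $3,100,000 share passes to Briar's issue; Erik's $3,100,000 share passes to Erik's issue.
Briar's share ($3,100,000) is divided into 2 shares of $1,550,000: Oren and Gwendolyn each take $1,550,000.
Erik's share ($3,100,000) is divided into 4 shares of $775,000: Ursula, Jessamy, and Celia each take $775,000; Ansel's $775,000 share passes to Ansel's issue.
Ansel's share ($775,000) passes entirely to Fenna.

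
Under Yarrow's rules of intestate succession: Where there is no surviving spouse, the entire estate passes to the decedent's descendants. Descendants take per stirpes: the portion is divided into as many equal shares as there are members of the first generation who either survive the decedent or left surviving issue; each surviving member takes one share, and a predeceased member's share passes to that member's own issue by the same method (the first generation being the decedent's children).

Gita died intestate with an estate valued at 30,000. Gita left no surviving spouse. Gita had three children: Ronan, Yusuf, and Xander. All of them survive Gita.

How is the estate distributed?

The entire 30,000 passes to the descendants.
That amount (30,000) is divided into 3 shares of 10,000: Ronan, Yusuf, and Xander each take 10,000.

Ronan: 10,000; Yusuf: 10,000; Xander: 10,000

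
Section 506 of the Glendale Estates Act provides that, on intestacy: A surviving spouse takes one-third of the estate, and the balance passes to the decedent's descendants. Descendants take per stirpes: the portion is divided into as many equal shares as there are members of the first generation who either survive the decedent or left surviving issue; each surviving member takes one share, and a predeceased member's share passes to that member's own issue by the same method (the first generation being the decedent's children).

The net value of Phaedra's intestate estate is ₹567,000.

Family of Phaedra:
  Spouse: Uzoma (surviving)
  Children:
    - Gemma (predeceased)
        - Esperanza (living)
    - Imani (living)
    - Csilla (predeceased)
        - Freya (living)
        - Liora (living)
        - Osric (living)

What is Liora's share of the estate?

Liora receives ₹42,000.

Uzoma takes one-third of ₹567,000 = ₹189,000. The remaining ₹378,000 passes to the descendants.
The descendants' portion (₹378,000) is divided into 3 shares of ₹126,000: Imani takes ₹126,000; Gemma's ₹126,000 share passes to Gemma's issue; Csilla's ₹126,000 share passes to Csilla's issue.
Gemma's share (₹126,000) passes entirely to Esperanza.
Csilla's share (₹126,000) is divided into 3 shares of ₹42,000: Freya, Liora, and Osric each take ₹42,000.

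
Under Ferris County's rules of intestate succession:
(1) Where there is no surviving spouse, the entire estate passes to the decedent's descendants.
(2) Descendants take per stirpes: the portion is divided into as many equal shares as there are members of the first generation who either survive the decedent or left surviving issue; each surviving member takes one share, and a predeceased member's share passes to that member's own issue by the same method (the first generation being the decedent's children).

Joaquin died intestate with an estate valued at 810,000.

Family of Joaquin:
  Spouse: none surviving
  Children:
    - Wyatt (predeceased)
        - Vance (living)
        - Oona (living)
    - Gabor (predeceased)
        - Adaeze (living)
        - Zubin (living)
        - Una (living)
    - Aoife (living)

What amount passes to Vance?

The entire 810,000 passes to the descendants.
That amount (810,000) is divided into 3 shares of 270,000: Aoife takes 270,000; Wyatt's 270,000 share passes to Wyatt's issue; Gabor's 270,000 share passes to Gabor's issue.
Wyatt's share (270,000) is divided into 2 shares of 135,000: Vance and Oona each take 135,000.
Gabor's share (270,000) is divided into 3 shares of 90,000: Adaeze, Zubin, and Una each take 90,000.

Vance receives 135,000.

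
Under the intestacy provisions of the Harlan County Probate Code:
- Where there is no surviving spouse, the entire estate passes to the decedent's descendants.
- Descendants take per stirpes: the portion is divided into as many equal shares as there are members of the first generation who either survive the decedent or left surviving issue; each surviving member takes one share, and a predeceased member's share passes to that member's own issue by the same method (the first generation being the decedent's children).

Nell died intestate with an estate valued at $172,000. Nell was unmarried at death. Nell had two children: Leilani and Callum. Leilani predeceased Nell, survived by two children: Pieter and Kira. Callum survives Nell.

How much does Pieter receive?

The entire $172,000 passes to the descendants.
That amount ($172,000) is divided into 2 shares of $86,000: Callum takes $86,000; Leilani's $86,000 share passes to Leilani's issue.
Leilani's share ($86,000) is divided into 2 shares of $43,000: Pieter and Kira each take $43,000.

Pieter receives $43,000.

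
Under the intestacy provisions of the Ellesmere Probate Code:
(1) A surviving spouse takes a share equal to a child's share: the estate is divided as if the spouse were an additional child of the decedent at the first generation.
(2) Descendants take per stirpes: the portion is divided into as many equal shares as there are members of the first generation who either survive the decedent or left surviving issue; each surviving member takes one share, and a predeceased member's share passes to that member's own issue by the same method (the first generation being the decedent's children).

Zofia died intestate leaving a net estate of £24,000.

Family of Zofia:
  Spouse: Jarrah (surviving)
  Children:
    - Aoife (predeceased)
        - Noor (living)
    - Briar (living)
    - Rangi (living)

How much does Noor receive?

Noor receives £6,000.

The spouse counts as an additional share at the children's level, so there are 4 primary shares of £6,000. Jarrah takes one such share (£6,000).
The children's combined portion (£18,000) is divided into 3 shares of £6,000: Briar and Rangi each take £6,000; Aoife's £6,000 share passes to Aoife's issue.
Aoife's share (£6,000) passes entirely to Noor.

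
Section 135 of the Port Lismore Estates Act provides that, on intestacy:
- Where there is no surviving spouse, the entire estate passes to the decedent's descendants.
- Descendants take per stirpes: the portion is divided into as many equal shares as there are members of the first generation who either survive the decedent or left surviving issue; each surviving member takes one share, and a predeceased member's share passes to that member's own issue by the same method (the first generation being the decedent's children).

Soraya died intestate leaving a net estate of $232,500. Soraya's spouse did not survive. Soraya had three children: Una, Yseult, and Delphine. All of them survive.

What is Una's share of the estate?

The entire $232,500 passes to the descendants.
That amount ($232,500) is divided into 3 shares of $77,500: Una, Yseult, and Delphine each take $77,500.

Una receives $77,500.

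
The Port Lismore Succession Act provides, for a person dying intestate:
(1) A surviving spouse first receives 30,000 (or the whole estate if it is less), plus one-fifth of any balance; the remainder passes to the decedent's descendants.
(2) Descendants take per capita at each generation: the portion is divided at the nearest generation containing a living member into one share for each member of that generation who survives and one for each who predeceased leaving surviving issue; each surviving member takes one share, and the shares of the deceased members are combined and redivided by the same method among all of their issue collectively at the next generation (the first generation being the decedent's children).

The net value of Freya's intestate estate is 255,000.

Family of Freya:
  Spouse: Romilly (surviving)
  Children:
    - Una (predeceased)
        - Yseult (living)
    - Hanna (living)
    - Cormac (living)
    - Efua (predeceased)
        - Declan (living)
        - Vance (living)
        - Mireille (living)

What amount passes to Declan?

Romilly first takes 30,000, leaving a balance of 225,000. Romilly then takes one-fifth of the balance (45,000), for a total of 75,000. The remaining 180,000 passes to the descendants.
The descendants' portion (180,000) is divided at the children's generation into 4 shares of 45,000. Hanna and Cormac each take 45,000. The 2 shares of the deceased (Una and Efua) are combined into a pool of 90,000.
That pool (90,000) is divided at the grandchildren's generation equally among Yseult, Declan, Vance, and Mireille: 22,500 each.

Declan receives 22,500.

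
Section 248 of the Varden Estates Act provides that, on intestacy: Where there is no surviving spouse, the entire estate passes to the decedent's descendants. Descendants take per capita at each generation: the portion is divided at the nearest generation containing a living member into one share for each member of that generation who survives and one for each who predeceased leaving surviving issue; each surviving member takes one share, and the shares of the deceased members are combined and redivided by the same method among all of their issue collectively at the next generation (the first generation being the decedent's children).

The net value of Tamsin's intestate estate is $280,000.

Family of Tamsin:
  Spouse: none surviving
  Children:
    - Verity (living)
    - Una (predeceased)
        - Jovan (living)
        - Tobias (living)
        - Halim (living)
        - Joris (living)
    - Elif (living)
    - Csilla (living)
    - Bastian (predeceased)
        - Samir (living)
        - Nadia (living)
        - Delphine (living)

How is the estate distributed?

Verity: $56,000; Jovan: $16,000; Tobias: $16,000; Halim: $16,000; Joris: $16,000; Elif: $56,000; Csilla: $56,000; Samir: $16,000; Nadia: $16,000; Delphine: $16,000

The entire $280,000 passes to the descendants.
That amount ($280,000) is divided at the children's generation into 5 shares of $56,000. Verity, Elif, and Csilla each take $56,000. The 2 shares of the deceased (Una and Bastian) are combined into a pool of $112,000.
That pool ($112,000) is divided at the grandchildren's generation equally among Jovan, Tobias, Halim, Joris, Samir, Nadia, and Delphine: $16,000 each.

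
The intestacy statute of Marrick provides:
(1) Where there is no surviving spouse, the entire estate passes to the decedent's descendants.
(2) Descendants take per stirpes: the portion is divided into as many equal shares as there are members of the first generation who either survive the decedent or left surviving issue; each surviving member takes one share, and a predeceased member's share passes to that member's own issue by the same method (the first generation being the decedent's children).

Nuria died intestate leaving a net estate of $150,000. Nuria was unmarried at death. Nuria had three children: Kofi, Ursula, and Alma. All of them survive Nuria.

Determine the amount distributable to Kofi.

The entire $150,000 passes to the descendants.
That amount ($150,000) is divided into 3 shares of $50,000: Kofi, Ursula, and Alma each take $50,000.

Kofi receives $50,000.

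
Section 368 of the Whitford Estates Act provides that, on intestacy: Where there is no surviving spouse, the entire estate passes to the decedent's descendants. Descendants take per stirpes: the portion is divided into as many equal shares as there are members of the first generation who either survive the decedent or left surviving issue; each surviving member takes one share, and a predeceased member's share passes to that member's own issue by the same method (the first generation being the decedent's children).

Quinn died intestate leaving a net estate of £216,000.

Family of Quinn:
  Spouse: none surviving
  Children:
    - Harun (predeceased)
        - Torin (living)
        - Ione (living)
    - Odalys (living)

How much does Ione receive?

Ione receives £54,000.

The entire £216,000 passes to the descendants.
That amount (£216,000) is divided into 2 shares of £108,000: Odalys takes £108,000; Harun's £108,000 share passes to Harun's issue.
Harun's share (£108,000) is divided into 2 shares of £54,000: Torin and Ione each take £54,000.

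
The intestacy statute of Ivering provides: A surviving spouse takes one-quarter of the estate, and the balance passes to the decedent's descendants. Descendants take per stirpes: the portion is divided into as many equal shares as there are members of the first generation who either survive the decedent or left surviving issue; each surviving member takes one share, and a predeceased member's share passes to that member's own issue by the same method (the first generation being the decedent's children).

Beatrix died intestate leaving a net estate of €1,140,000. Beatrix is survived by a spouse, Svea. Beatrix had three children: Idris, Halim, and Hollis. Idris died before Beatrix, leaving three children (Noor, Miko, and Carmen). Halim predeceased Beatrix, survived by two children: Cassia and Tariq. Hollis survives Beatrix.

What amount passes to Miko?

Svea takes one-quarter of €1,140,000 = €285,000. The remaining €855,000 passes to the descendants.
The descendants' portion (€855,000) is divided into 3 shares of €285,000: Hollis takes €285,000; Idris's €285,000 share passes to Idris's issue; Halim's €285,000 share passes to Halim's issue.
Idris's share (€285,000) is divided into 3 shares of €95,000: Noor, Miko, and Carmen each take €95,000.
Halim's share (€285,000) is divided into 2 shares of €142,500: Cassia and Tariq each take €142,500.

Miko receives €95,000.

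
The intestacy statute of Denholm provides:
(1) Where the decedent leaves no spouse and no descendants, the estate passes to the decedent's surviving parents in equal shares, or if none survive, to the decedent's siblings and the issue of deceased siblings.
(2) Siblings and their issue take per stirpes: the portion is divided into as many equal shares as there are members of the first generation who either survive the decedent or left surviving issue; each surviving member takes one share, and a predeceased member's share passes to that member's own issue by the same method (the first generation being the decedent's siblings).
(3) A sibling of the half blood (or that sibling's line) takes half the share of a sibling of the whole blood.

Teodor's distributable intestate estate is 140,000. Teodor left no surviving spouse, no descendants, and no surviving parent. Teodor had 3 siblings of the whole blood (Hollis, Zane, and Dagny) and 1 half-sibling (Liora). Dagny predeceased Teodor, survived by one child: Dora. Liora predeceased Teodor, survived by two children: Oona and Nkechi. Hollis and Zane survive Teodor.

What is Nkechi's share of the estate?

The entire 140,000 passes to the siblings and their issue.
Counting each half-blood sibling's line as half a unit, there are 7/2 units in 140,000, so one unit is 40,000. Whole-blood lines (Hollis, Zane, and Dagny) take 40,000 each; half-blood lines (Liora) take 20,000 each.
Dagny's share (40,000) passes entirely to Dora.
Liora's share (20,000) is divided into 2 shares of 10,000: Oona and Nkechi each take 10,000.

Nkechi receives 10,000.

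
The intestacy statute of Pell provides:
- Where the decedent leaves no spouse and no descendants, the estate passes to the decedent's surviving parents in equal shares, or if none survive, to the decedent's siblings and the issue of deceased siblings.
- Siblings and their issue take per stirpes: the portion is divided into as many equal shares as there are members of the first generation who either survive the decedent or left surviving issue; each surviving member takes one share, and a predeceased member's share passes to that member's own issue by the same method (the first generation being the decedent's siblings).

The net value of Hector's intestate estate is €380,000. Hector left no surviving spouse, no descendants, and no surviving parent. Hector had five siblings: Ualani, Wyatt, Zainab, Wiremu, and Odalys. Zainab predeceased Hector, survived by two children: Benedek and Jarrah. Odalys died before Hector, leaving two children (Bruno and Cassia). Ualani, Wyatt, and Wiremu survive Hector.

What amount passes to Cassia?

Cassia receives €38,000.

The entire €380,000 passes to the siblings and their issue.
That amount (€380,000) is divided into 5 shares of €76,000: Ualani, Wyatt, and Wiremu each take €76,000; Zainab's €76,000 share passes to Zainab's issue; Odalys's €76,000 share passes to Odalys's issue.
Zainab's share (€76,000) is divided into 2 shares of €38,000: Benedek and Jarrah each take €38,000.
Odalys's share (€76,000) is divided into 2 shares of €38,000: Bruno and Cassia each take €38,000.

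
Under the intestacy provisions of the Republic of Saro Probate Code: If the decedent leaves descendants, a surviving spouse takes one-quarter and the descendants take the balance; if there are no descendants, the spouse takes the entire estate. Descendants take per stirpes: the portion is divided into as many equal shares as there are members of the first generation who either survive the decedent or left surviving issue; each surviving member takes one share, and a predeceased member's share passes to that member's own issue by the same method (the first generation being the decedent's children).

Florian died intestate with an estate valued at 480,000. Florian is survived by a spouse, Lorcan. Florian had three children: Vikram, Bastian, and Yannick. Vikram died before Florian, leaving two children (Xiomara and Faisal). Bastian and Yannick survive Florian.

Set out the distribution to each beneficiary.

Lorcan takes one-quarter of 480,000 = 120,000. The remaining 360,000 passes to the descendants.
The descendants' portion (360,000) is divided into 3 shares of 120,000: Bastian and Yannick each take 120,000; Vikram's 120,000 share passes to Vikram's issue.
Vikram's share (120,000) is divided into 2 shares of 60,000: Xiomara and Faisal each take 60,000.

Lorcan: 120,000; Xiomara: 60,000; Faisal: 60,000; Bastian: 120,000; Yannick: 120,000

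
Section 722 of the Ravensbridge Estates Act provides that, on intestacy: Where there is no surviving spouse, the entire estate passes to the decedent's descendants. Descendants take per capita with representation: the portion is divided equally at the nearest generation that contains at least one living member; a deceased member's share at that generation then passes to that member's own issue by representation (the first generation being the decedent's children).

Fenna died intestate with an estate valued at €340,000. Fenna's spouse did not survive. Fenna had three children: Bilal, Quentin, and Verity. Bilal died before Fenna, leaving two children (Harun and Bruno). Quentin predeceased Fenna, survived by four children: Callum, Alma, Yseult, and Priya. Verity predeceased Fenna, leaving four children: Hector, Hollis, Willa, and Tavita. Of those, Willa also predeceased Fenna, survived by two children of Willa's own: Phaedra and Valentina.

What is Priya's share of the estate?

The entire €340,000 passes to the descendants.
No child survives, so the initial division is made at the grandchildren's generation.
That amount (€340,000) is divided into 10 shares of €34,000: Harun, Bruno, Callum, Alma, Yseult, Priya, Hector, Hollis, and Tavita each take €34,000; Willa's €34,000 share passes to Willa's issue.
Willa's share (€34,000) is divided into 2 shares of €17,000: Phaedra and Valentina each take €17,000.

Priya receives €34,000.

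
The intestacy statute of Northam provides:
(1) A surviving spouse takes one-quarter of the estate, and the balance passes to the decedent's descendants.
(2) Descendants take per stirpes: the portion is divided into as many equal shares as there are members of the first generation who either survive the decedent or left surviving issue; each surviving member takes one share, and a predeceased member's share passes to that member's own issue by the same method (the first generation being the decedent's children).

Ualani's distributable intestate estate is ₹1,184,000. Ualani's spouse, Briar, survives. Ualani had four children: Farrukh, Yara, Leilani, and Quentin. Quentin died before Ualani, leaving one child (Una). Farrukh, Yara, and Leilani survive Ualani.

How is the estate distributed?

Briar: ₹296,000; Farrukh: ₹222,000; Yara: ₹222,000; Leilani: ₹222,000; Una: ₹222,000

Briar takes one-quarter of ₹1,184,000 = ₹296,000. The remaining ₹888,000 passes to the descendants.
The descendants' portion (₹888,000) is divided into 4 shares of ₹222,000: Farrukh, Yara, and Leilani each take ₹222,000; Quentin's ₹222,000 share passes to Quentin's issue.
Quentin's share (₹222,000) passes entirely to Una.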